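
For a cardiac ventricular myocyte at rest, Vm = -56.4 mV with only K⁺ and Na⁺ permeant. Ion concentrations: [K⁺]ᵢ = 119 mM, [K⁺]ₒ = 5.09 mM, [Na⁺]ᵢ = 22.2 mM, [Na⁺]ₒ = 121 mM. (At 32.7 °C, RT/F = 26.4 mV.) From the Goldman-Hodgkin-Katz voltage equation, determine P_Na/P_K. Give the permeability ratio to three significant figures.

0.0757

Let α = P_Na/P_K. GHK: Vm = 26.4·ln[(Kₒ + α·Naₒ)/(Kᵢ + α·Naᵢ)].
e^(Vm/26.4) = e^(-56.4/26.4) = 0.11808
So 0.11808·(Kᵢ + α·Naᵢ) = Kₒ + α·Naₒ → α = (0.11808·119.0 − 5.09) / (121.0 − 0.11808·22.2)
α = (14.05 − 5.09) / (121.0 − 2.621) = 8.962/118.4 = 0.07571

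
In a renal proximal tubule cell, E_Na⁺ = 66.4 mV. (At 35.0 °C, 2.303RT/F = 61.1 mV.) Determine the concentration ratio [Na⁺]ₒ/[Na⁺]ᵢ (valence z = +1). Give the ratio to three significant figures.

12.2

log₁₀([out]/[in]) = E·z/(61.1) = 66.4 × 1 / 61.1 = 1.0867
[out]/[in] = 10^(1.0867) = 12.21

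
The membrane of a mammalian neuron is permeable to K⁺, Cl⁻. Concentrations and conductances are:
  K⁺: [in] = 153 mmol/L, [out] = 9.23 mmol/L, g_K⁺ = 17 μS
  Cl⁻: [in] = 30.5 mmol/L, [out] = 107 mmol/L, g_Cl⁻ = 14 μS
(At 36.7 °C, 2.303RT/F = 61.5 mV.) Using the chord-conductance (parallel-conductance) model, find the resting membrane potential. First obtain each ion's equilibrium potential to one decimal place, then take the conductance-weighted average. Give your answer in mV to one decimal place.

-56.3 mV

E_K⁺ = (61.5/1)·log₁₀(9.23/153) = -75.0 mV
E_Cl⁻ = (61.5/-1)·log₁₀(107/30.5) = -33.5 mV
Vm = (Σ gᵢEᵢ)/(Σ gᵢ) = (17·-75.0 + 14·-33.5) / (17 + 14)
= -1744.00 / 31 = -56.26 mV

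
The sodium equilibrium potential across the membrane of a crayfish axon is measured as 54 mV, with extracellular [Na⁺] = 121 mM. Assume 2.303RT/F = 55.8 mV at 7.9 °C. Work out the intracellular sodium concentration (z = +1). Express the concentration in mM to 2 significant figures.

13 mM

Nernst: E = (55.8/1) · log₁₀([out]/[in]), so log₁₀([out]/[in]) = 54.0 × 1 / 55.8 = 0.9677.
[out]/[in] = 10^(0.9677) = 9.284.
[in] = 121 / 9.284 = 13.03 mM.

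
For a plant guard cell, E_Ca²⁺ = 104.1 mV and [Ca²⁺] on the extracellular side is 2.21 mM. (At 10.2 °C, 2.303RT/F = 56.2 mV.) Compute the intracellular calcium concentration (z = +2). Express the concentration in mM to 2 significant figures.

Nernst: E = (56.2/2) · log₁₀([out]/[in]), so log₁₀([out]/[in]) = 104.1 × 2 / 56.2 = 3.7046.
[out]/[in] = 10^(3.7046) = 5066.
[in] = 2.21 / 5066 = 0.0004363 mM.

0.00044 mM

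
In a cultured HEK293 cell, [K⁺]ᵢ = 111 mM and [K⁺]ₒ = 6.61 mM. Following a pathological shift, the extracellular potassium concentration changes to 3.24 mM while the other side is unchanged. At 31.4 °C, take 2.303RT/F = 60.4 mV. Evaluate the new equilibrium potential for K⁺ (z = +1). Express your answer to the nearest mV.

After the shift: [K⁺]_out = 3.24, [K⁺]_in = 111 mM.
E_new = (60.4/1)·log₁₀(3.24/111) = 60.40 · (-1.5348) = -92.70 mV

-93 mV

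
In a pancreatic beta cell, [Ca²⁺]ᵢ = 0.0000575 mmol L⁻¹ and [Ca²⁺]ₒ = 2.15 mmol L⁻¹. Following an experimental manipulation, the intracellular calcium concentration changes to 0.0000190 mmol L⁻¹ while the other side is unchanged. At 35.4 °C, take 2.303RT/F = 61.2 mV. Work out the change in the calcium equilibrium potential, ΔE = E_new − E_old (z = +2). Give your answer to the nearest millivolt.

E_old = (61.2/2)·log₁₀(2.15/0.0000575) = 139.93 mV
E_new = (61.2/2)·log₁₀(2.15/0.0000190) = 154.64 mV
ΔE = 154.64 − (139.93) = 14.72 mV

15 mV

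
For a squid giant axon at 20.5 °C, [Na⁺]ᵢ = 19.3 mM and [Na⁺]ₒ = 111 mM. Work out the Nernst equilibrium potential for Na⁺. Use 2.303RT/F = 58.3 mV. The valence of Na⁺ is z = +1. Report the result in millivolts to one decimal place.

E = (58.3/z) · log₁₀([Na⁺]_out/[Na⁺]_in) with z = +1.
= (58.3/1) · log₁₀(111/19.3) = 58.30 · log₁₀(5.751)
= 58.30 · (0.7598) = 44.29 mV

44.3 mV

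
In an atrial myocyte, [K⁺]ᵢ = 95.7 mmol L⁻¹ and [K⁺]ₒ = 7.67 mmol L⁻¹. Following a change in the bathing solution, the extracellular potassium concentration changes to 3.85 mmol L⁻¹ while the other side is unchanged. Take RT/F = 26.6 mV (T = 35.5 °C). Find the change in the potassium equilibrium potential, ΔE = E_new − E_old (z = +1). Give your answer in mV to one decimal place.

E_old = (26.6/1)·ln(7.67/95.7) = -67.14 mV
E_new = (26.6/1)·ln(3.85/95.7) = -85.47 mV
ΔE = -85.47 − (-67.14) = -18.33 mV

-18.3 mV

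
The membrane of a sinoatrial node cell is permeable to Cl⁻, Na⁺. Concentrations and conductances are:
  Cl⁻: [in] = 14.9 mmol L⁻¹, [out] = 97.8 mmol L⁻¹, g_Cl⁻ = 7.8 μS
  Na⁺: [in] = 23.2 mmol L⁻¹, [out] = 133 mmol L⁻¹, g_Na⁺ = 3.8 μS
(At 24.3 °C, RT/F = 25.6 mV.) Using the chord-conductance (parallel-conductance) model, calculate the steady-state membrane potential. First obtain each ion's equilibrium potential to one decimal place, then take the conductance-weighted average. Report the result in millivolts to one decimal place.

E_Cl⁻ = (25.6/-1)·ln(97.8/14.9) = -48.2 mV
E_Na⁺ = (25.6/1)·ln(133/23.2) = 44.7 mV
Vm = (Σ gᵢEᵢ)/(Σ gᵢ) = (7.8·-48.2 + 3.8·44.7) / (7.8 + 3.8)
= -206.10 / 11.6 = -17.77 mV

-17.8 mV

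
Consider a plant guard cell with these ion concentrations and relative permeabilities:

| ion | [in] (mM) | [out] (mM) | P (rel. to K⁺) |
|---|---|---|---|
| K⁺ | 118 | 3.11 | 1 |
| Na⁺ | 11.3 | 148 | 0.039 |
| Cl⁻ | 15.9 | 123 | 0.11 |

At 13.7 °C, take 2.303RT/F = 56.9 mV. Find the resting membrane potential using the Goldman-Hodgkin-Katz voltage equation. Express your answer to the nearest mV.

-62 mV

Vm = 56.9 · log₁₀[(Σ P·[cation]ₒ + Σ P·[anion]ᵢ) / (Σ P·[cation]ᵢ + Σ P·[anion]ₒ)]
Numerator = 1×3.11 + 0.039×148 + 0.11×15.9 = 10.63
Denominator = 1×118 + 0.039×11.3 + 0.11×123 = 132
Vm = 56.9 · log₁₀(0.080556) = 56.9 × (-1.0939) = -62.24 mV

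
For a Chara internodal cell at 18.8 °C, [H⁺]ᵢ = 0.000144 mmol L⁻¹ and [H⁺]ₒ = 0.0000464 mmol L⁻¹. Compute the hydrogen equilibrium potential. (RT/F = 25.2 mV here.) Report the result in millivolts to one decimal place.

E = (25.2/z) · ln([H⁺]_out/[H⁺]_in) with z = +1.
= (25.2/1) · ln(0.0000464/0.000144) = 25.20 · ln(0.3222)
= 25.20 · (-1.1325) = -28.54 mV

-28.5 mV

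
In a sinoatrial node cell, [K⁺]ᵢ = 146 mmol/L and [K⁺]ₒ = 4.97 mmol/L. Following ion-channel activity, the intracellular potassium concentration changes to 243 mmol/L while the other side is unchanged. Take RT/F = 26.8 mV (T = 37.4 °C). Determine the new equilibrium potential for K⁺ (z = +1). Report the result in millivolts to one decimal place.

-104.2 mV

After the shift: [K⁺]_out = 4.97, [K⁺]_in = 243 mmol/L.
E_new = (26.8/1)·ln(4.97/243) = 26.80 · (-3.8896) = -104.24 mV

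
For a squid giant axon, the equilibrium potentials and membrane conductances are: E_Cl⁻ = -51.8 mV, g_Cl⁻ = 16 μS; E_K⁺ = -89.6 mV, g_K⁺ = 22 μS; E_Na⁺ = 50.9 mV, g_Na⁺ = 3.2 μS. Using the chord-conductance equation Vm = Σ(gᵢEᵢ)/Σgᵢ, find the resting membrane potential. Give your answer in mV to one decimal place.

Σ gᵢEᵢ = 16·(-51.8) + 22·(-89.6) + 3.2·(50.9) = -2637.12
Σ gᵢ = 16 + 22 + 3.2 = 41.2
Vm = -2637.12 / 41.2 = -64.01 mV

-64.0 mV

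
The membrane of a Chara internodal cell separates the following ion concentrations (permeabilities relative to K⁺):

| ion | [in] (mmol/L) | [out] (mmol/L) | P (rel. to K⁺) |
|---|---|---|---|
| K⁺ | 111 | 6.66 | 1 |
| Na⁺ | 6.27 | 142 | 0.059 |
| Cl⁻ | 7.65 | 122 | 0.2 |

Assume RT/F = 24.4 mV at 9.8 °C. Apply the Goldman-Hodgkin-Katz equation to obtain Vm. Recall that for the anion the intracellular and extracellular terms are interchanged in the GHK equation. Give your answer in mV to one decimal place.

-51.3 mV

Vm = 24.4 · ln[(Σ P·[cation]ₒ + Σ P·[anion]ᵢ) / (Σ P·[cation]ᵢ + Σ P·[anion]ₒ)]
Numerator = 1×6.66 + 0.059×142 + 0.2×7.65 = 16.57
Denominator = 1×111 + 0.059×6.27 + 0.2×122 = 135.8
Vm = 24.4 · ln(0.12203) = 24.4 × (-2.1035) = -51.33 mV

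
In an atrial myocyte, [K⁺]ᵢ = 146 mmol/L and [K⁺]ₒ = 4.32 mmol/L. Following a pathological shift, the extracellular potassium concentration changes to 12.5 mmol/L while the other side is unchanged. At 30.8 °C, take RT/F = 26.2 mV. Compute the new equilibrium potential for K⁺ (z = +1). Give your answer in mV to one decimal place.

After the shift: [K⁺]_out = 12.5, [K⁺]_in = 146 mmol/L.
E_new = (26.2/1)·ln(12.5/146) = 26.20 · (-2.4579) = -64.40 mV

-64.4 mV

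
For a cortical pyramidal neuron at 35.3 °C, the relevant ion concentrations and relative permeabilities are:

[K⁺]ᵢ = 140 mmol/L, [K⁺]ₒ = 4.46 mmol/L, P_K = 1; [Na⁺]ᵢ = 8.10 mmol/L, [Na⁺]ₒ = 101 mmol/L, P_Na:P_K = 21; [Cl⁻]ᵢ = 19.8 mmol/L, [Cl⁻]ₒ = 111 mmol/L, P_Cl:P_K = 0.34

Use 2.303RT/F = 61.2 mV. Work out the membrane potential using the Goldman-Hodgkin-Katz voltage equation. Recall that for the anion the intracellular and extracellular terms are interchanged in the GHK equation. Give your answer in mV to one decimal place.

Vm = 61.2 · log₁₀[(Σ P·[cation]ₒ + Σ P·[anion]ᵢ) / (Σ P·[cation]ᵢ + Σ P·[anion]ₒ)]
Numerator = 1×4.46 + 21×101 + 0.34×19.8 = 2132
Denominator = 1×140 + 21×8.10 + 0.34×111 = 347.8
Vm = 61.2 · log₁₀(6.1298) = 61.2 × (0.7874) = 48.19 mV

48.2 mV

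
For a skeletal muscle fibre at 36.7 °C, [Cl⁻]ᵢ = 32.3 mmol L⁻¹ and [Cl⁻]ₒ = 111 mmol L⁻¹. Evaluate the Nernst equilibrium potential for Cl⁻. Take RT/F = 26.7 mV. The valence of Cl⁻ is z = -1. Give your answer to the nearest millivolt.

E = (26.7/z) · ln([Cl⁻]_out/[Cl⁻]_in) with z = -1.
For an anion, dividing by z = -1 reverses the sign.
= (26.7/-1) · ln(111/32.3) = -26.70 · ln(3.437)
= -26.70 · (1.2345) = -32.96 mV

-33 mV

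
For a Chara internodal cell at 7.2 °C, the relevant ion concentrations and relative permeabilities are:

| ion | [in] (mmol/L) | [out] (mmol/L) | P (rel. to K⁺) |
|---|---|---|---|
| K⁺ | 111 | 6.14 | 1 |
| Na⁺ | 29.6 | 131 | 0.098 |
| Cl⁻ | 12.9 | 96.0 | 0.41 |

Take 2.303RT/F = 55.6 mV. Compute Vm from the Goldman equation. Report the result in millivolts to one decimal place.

Vm = 55.6 · log₁₀[(Σ P·[cation]ₒ + Σ P·[anion]ᵢ) / (Σ P·[cation]ᵢ + Σ P·[anion]ₒ)]
Numerator = 1×6.14 + 0.098×131 + 0.41×12.9 = 24.27
Denominator = 1×111 + 0.098×29.6 + 0.41×96.0 = 153.3
Vm = 55.6 · log₁₀(0.15834) = 55.6 × (-0.8004) = -44.50 mV

-44.5 mV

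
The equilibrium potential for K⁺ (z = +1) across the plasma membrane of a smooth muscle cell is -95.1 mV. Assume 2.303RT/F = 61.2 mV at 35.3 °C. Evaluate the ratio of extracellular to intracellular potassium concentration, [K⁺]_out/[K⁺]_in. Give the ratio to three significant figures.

0.0279

log₁₀([out]/[in]) = E·z/(61.2) = -95.1 × 1 / 61.2 = -1.5539
[out]/[in] = 10^(-1.5539) = 0.02793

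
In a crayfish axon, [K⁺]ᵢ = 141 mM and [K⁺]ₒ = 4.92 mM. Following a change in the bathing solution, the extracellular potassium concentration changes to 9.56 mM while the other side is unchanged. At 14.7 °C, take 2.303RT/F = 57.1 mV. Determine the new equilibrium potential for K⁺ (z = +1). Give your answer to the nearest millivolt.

After the shift: [K⁺]_out = 9.56, [K⁺]_in = 141 mM.
E_new = (57.1/1)·log₁₀(9.56/141) = 57.10 · (-1.1688) = -66.74 mV

-67 mV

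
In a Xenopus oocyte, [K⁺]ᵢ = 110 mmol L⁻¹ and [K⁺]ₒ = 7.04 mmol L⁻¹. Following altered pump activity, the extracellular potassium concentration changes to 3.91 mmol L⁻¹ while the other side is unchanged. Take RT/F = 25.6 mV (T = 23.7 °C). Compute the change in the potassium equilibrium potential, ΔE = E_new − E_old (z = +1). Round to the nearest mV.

-15 mV

E_old = (25.6/1)·ln(7.04/110) = -70.37 mV
E_new = (25.6/1)·ln(3.91/110) = -85.43 mV
ΔE = -85.43 − (-70.37) = -15.05 mV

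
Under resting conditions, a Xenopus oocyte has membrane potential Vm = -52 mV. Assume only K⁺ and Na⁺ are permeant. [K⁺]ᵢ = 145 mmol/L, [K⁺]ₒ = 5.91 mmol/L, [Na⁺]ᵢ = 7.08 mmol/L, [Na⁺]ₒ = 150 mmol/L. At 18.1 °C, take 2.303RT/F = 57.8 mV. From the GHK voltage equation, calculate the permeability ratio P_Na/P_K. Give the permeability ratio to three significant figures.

Let α = P_Na/P_K. GHK: Vm = 57.8·log₁₀[(Kₒ + α·Naₒ)/(Kᵢ + α·Naᵢ)].
10^(Vm/57.8) = 10^(-52.0/57.8) = 0.12599
So 0.12599·(Kᵢ + α·Naᵢ) = Kₒ + α·Naₒ → α = (0.12599·145.0 − 5.91) / (150.0 − 0.12599·7.08)
α = (18.27 − 5.91) / (150.0 − 0.892) = 12.36/149.1 = 0.08289

0.0829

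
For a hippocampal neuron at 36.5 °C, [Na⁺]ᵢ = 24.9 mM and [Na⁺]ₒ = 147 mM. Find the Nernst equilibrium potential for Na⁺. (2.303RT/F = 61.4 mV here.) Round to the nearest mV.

E = (61.4/z) · log₁₀([Na⁺]_out/[Na⁺]_in) with z = +1.
= (61.4/1) · log₁₀(147/24.9) = 61.40 · log₁₀(5.904)
= 61.40 · (0.7711) = 47.35 mV

47 mV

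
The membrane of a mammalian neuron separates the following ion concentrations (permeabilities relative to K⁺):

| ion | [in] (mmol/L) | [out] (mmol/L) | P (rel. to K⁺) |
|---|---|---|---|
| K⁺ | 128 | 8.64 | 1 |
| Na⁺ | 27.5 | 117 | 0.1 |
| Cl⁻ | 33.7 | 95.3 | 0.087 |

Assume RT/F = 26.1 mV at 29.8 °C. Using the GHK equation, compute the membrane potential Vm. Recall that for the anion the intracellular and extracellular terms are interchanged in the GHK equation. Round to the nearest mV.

-47 mV

Vm = 26.1 · ln[(Σ P·[cation]ₒ + Σ P·[anion]ᵢ) / (Σ P·[cation]ᵢ + Σ P·[anion]ₒ)]
Numerator = 1×8.64 + 0.1×117 + 0.087×33.7 = 23.27
Denominator = 1×128 + 0.1×27.5 + 0.087×95.3 = 139
Vm = 26.1 · ln(0.16737) = 26.1 × (-1.7875) = -46.65 mV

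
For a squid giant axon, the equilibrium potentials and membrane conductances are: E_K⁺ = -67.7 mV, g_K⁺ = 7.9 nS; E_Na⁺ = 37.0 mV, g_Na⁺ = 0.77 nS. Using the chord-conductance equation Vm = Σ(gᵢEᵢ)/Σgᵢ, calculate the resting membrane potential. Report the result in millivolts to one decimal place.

Σ gᵢEᵢ = 7.9·(-67.7) + 0.77·(37.0) = -506.34
Σ gᵢ = 7.9 + 0.77 = 8.67
Vm = -506.34 / 8.67 = -58.40 mV

-58.4 mV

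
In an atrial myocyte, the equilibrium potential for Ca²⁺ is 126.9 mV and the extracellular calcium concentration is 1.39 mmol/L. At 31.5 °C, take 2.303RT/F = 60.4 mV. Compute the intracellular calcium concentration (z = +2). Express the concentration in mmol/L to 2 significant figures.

Nernst: E = (60.4/2) · log₁₀([out]/[in]), so log₁₀([out]/[in]) = 126.9 × 2 / 60.4 = 4.2020.
[out]/[in] = 10^(4.2020) = 1.592e+04.
[in] = 1.39 / 1.592e+04 = 8.73e-05 mmol/L.

0.000087 mmol/L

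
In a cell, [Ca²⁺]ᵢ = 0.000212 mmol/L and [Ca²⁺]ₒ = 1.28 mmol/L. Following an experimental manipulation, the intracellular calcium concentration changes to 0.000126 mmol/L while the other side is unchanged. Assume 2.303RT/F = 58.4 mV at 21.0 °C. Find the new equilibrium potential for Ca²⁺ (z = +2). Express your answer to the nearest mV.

After the shift: [Ca²⁺]_out = 1.28, [Ca²⁺]_in = 0.000126 mmol/L.
E_new = (58.4/2)·log₁₀(1.28/0.000126) = 29.20 · (4.0068) = 117.00 mV

117 mV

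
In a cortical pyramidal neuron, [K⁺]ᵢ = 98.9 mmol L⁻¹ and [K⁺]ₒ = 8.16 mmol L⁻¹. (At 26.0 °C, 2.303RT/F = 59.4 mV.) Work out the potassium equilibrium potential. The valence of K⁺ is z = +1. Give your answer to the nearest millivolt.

-64 mV

E = (59.4/z) · log₁₀([K⁺]_out/[K⁺]_in) with z = +1.
= (59.4/1) · log₁₀(8.16/98.9) = 59.40 · log₁₀(0.08251)
= 59.40 · (-1.0835) = -64.36 mV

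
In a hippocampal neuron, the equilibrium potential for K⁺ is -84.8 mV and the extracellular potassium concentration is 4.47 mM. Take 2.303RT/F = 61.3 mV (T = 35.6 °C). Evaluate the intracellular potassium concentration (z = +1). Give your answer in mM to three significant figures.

Nernst: E = (61.3/1) · log₁₀([out]/[in]), so log₁₀([out]/[in]) = -84.8 × 1 / 61.3 = -1.3834.
[out]/[in] = 10^(-1.3834) = 0.04137.
[in] = 4.47 / 0.04137 = 108.1 mM.

108 mM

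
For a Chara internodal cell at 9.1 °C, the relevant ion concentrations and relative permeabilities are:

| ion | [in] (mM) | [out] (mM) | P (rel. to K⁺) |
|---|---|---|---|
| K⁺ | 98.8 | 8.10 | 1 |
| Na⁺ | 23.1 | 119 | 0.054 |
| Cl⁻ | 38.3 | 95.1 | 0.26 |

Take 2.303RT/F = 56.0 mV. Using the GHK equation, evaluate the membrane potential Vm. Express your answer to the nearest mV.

Vm = 56.0 · log₁₀[(Σ P·[cation]ₒ + Σ P·[anion]ᵢ) / (Σ P·[cation]ᵢ + Σ P·[anion]ₒ)]
Numerator = 1×8.10 + 0.054×119 + 0.26×38.3 = 24.48
Denominator = 1×98.8 + 0.054×23.1 + 0.26×95.1 = 124.8
Vm = 56.0 · log₁₀(0.19623) = 56.0 × (-0.7072) = -39.61 mV

-40 mV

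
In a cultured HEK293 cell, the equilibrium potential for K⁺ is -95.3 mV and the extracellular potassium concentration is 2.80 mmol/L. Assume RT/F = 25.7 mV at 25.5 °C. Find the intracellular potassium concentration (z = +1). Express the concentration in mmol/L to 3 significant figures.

Nernst: E = (25.7/1) · ln([out]/[in]), so ln([out]/[in]) = -95.3 × 1 / 25.7 = -3.7082.
[out]/[in] = e^(-3.7082) = 0.02452.
[in] = 2.80 / 0.02452 = 114.2 mmol/L.

114 mmol/L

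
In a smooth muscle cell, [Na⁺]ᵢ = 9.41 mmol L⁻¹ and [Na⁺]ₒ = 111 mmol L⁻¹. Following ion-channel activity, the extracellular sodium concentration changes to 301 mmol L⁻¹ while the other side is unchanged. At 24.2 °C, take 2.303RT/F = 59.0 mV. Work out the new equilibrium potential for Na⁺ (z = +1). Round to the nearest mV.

After the shift: [Na⁺]_out = 301, [Na⁺]_in = 9.41 mmol L⁻¹.
E_new = (59.0/1)·log₁₀(301/9.41) = 59.00 · (1.5050) = 88.79 mV

89 mV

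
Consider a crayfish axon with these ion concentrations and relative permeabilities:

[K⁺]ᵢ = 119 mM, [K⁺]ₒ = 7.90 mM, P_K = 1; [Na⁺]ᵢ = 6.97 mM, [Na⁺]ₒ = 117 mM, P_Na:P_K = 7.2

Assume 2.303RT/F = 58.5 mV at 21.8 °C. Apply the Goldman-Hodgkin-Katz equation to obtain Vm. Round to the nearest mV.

41 mV

Vm = 58.5 · log₁₀[(Σ P·[cation]ₒ + Σ P·[anion]ᵢ) / (Σ P·[cation]ᵢ + Σ P·[anion]ₒ)]
Numerator = 1×7.90 + 7.2×117 = 850.3
Denominator = 1×119 + 7.2×6.97 = 169.2
Vm = 58.5 · log₁₀(5.0259) = 58.5 × (0.7012) = 41.02 mV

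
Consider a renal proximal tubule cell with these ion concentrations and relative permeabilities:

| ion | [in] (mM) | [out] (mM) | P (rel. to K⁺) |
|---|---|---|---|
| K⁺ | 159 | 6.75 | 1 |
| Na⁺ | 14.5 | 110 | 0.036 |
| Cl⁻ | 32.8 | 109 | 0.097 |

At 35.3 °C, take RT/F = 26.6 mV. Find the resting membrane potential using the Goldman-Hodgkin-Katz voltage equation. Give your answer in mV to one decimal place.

-66.6 mV

Vm = 26.6 · ln[(Σ P·[cation]ₒ + Σ P·[anion]ᵢ) / (Σ P·[cation]ᵢ + Σ P·[anion]ₒ)]
Numerator = 1×6.75 + 0.036×110 + 0.097×32.8 = 13.89
Denominator = 1×159 + 0.036×14.5 + 0.097×109 = 170.1
Vm = 26.6 · ln(0.08167) = 26.6 × (-2.5051) = -66.63 mV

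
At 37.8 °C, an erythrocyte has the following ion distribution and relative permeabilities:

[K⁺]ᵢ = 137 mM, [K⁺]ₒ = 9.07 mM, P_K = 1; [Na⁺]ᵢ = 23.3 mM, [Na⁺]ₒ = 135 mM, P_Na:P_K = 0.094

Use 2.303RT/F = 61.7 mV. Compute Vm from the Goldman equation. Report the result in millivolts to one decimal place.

-49.7 mV

Vm = 61.7 · log₁₀[(Σ P·[cation]ₒ + Σ P·[anion]ᵢ) / (Σ P·[cation]ᵢ + Σ P·[anion]ₒ)]
Numerator = 1×9.07 + 0.094×135 = 21.76
Denominator = 1×137 + 0.094×23.3 = 139.2
Vm = 61.7 · log₁₀(0.15633) = 61.7 × (-0.8059) = -49.73 mV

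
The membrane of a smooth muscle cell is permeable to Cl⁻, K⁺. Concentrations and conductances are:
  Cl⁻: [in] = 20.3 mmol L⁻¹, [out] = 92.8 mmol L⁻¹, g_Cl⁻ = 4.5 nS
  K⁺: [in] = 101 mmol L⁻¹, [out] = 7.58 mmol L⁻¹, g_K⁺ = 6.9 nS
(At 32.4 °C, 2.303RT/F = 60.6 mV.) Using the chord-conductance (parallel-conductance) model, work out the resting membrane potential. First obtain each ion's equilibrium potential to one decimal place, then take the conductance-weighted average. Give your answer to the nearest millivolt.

-57 mV

E_Cl⁻ = (60.6/-1)·log₁₀(92.8/20.3) = -40.0 mV
E_K⁺ = (60.6/1)·log₁₀(7.58/101) = -68.2 mV
Vm = (Σ gᵢEᵢ)/(Σ gᵢ) = (4.5·-40.0 + 6.9·-68.2) / (4.5 + 6.9)
= -650.58 / 11.4 = -57.07 mV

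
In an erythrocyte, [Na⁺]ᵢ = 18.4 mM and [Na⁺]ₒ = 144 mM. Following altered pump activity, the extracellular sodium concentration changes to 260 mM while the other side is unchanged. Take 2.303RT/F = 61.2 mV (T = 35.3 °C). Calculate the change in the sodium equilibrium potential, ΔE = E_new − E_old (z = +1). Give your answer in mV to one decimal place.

E_old = (61.2/1)·log₁₀(144/18.4) = 54.68 mV
E_new = (61.2/1)·log₁₀(260/18.4) = 70.39 mV
ΔE = 70.39 − (54.68) = 15.70 mV

15.7 mV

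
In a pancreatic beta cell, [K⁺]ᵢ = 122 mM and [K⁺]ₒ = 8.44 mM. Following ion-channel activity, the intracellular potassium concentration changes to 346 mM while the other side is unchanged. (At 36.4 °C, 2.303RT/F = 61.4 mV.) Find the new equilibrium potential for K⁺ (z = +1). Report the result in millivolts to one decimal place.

-99.0 mV

After the shift: [K⁺]_out = 8.44, [K⁺]_in = 346 mM.
E_new = (61.4/1)·log₁₀(8.44/346) = 61.40 · (-1.6127) = -99.02 mV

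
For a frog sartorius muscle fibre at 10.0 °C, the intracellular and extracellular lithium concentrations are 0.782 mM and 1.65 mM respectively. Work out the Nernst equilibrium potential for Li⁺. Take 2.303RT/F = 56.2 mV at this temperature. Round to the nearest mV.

18 mV

E = (56.2/z) · log₁₀([Li⁺]_out/[Li⁺]_in) with z = +1.
= (56.2/1) · log₁₀(1.65/0.782) = 56.20 · log₁₀(2.11)
= 56.20 · (0.3243) = 18.22 mV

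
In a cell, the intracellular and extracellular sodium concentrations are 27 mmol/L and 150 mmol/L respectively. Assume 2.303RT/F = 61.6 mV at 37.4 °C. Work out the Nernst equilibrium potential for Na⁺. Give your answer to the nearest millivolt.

E = (61.6/z) · log₁₀([Na⁺]_out/[Na⁺]_in) with z = +1.
= (61.6/1) · log₁₀(150/27) = 61.60 · log₁₀(5.556)
= 61.60 · (0.7447) = 45.88 mV

46 mV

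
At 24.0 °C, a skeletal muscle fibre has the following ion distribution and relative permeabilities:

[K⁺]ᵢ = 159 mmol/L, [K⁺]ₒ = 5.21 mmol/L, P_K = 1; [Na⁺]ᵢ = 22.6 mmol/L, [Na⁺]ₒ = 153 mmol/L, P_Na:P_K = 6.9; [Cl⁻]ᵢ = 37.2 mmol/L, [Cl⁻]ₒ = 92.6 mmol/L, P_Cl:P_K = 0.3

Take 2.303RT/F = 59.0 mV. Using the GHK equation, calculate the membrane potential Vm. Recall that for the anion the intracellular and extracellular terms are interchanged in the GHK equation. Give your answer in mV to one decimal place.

29.2 mV

Vm = 59.0 · log₁₀[(Σ P·[cation]ₒ + Σ P·[anion]ᵢ) / (Σ P·[cation]ᵢ + Σ P·[anion]ₒ)]
Numerator = 1×5.21 + 6.9×153 + 0.3×37.2 = 1072
Denominator = 1×159 + 6.9×22.6 + 0.3×92.6 = 342.7
Vm = 59.0 · log₁₀(3.1281) = 59.0 × (0.4953) = 29.22 mV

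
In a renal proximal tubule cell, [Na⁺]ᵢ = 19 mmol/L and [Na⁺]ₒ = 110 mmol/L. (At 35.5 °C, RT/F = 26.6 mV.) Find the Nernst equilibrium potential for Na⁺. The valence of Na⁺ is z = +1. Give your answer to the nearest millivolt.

E = (26.6/z) · ln([Na⁺]_out/[Na⁺]_in) with z = +1.
= (26.6/1) · ln(110/19) = 26.60 · ln(5.789)
= 26.60 · (1.7560) = 46.71 mV

47 mV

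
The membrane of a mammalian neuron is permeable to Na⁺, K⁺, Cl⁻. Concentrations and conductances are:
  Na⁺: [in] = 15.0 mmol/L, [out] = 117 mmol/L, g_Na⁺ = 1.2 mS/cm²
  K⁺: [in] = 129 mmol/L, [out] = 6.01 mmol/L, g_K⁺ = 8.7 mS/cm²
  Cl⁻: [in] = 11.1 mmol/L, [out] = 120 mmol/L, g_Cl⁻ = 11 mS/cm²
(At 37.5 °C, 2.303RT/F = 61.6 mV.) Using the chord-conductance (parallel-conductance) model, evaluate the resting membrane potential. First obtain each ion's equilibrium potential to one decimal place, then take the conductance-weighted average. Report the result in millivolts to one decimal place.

-64.5 mV

E_Na⁺ = (61.6/1)·log₁₀(117/15.0) = 55.0 mV
E_K⁺ = (61.6/1)·log₁₀(6.01/129) = -82.0 mV
E_Cl⁻ = (61.6/-1)·log₁₀(120/11.1) = -63.7 mV
Vm = (Σ gᵢEᵢ)/(Σ gᵢ) = (1.2·55.0 + 8.7·-82.0 + 11·-63.7) / (1.2 + 8.7 + 11)
= -1348.10 / 20.9 = -64.50 mV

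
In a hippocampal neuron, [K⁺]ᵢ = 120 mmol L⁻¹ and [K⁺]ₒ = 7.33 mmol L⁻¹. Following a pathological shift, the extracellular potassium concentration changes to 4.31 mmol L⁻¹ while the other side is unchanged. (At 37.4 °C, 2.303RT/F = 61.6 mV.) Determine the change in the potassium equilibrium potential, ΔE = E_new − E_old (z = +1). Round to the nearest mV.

E_old = (61.6/1)·log₁₀(7.33/120) = -74.79 mV
E_new = (61.6/1)·log₁₀(4.31/120) = -88.99 mV
ΔE = -88.99 − (-74.79) = -14.21 mV

-14 mV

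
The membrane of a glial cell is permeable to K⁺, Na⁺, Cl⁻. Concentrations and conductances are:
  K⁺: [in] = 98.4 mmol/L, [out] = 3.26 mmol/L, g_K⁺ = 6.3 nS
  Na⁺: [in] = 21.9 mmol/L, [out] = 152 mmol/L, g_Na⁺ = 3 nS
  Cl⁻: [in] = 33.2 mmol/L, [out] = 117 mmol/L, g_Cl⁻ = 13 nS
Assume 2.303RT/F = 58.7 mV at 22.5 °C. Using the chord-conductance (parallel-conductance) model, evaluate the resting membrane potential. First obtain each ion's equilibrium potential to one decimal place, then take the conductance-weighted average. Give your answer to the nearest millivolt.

-37 mV

E_K⁺ = (58.7/1)·log₁₀(3.26/98.4) = -86.9 mV
E_Na⁺ = (58.7/1)·log₁₀(152/21.9) = 49.4 mV
E_Cl⁻ = (58.7/-1)·log₁₀(117/33.2) = -32.1 mV
Vm = (Σ gᵢEᵢ)/(Σ gᵢ) = (6.3·-86.9 + 3·49.4 + 13·-32.1) / (6.3 + 3 + 13)
= -816.57 / 22.3 = -36.62 mV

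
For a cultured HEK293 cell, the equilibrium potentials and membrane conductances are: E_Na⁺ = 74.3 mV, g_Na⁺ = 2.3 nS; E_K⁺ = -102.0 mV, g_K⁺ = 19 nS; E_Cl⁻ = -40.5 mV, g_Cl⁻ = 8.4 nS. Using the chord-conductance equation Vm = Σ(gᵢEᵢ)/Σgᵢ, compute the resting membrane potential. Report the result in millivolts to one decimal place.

-71.0 mV

Σ gᵢEᵢ = 2.3·(74.3) + 19·(-102.0) + 8.4·(-40.5) = -2107.31
Σ gᵢ = 2.3 + 19 + 8.4 = 29.7
Vm = -2107.31 / 29.7 = -70.95 mV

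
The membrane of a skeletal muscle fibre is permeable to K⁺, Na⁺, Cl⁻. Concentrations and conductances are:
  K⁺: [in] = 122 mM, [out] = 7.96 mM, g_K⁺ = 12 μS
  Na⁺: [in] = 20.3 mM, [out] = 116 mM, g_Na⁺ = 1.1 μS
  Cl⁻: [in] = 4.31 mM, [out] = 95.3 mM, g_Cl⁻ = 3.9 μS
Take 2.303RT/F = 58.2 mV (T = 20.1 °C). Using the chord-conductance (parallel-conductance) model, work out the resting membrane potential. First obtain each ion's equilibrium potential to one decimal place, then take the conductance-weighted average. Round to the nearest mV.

-64 mV

E_K⁺ = (58.2/1)·log₁₀(7.96/122) = -69.0 mV
E_Na⁺ = (58.2/1)·log₁₀(116/20.3) = 44.1 mV
E_Cl⁻ = (58.2/-1)·log₁₀(95.3/4.31) = -78.3 mV
Vm = (Σ gᵢEᵢ)/(Σ gᵢ) = (12·-69.0 + 1.1·44.1 + 3.9·-78.3) / (12 + 1.1 + 3.9)
= -1084.86 / 17 = -63.82 mV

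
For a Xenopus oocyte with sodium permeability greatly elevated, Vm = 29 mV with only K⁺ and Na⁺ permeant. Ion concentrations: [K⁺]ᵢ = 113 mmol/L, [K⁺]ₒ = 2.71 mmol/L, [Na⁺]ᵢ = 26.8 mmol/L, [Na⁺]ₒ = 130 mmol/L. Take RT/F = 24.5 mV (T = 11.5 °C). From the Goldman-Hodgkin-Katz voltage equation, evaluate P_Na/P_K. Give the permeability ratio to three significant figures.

Let α = P_Na/P_K. GHK: Vm = 24.5·ln[(Kₒ + α·Naₒ)/(Kᵢ + α·Naᵢ)].
e^(Vm/24.5) = e^(29.0/24.5) = 3.2664
So 3.2664·(Kᵢ + α·Naᵢ) = Kₒ + α·Naₒ → α = (3.2664·113.0 − 2.71) / (130.0 − 3.2664·26.8)
α = (369.1 − 2.71) / (130.0 − 87.54) = 366.4/42.46 = 8.629

8.63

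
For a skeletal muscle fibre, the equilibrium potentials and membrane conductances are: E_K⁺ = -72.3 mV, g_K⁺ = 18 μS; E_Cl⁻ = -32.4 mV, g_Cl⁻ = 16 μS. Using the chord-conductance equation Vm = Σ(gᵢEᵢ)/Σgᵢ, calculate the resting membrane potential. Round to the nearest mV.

-54 mV

Σ gᵢEᵢ = 18·(-72.3) + 16·(-32.4) = -1819.80
Σ gᵢ = 18 + 16 = 34
Vm = -1819.80 / 34 = -53.52 mV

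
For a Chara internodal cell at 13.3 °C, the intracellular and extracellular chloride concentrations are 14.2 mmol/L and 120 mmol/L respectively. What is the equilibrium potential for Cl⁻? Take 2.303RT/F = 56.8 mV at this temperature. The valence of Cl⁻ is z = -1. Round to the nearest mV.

E = (56.8/z) · log₁₀([Cl⁻]_out/[Cl⁻]_in) with z = -1.
For an anion, dividing by z = -1 reverses the sign.
= (56.8/-1) · log₁₀(120/14.2) = -56.80 · log₁₀(8.451)
= -56.80 · (0.9269) = -52.65 mV

-53 mV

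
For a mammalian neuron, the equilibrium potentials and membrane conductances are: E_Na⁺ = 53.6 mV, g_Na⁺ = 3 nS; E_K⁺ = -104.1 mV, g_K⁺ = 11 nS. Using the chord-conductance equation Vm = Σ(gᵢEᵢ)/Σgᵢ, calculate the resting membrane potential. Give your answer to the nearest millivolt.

Σ gᵢEᵢ = 3·(53.6) + 11·(-104.1) = -984.30
Σ gᵢ = 3 + 11 = 14
Vm = -984.30 / 14 = -70.31 mV

-70 mV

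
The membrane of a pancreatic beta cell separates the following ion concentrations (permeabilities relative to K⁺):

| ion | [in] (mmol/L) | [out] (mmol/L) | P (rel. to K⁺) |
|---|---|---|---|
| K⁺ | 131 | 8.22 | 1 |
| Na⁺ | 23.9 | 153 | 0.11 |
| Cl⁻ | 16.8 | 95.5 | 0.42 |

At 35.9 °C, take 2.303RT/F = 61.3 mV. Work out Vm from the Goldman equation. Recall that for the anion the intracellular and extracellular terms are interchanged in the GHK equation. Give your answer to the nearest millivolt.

-45 mV

Vm = 61.3 · log₁₀[(Σ P·[cation]ₒ + Σ P·[anion]ᵢ) / (Σ P·[cation]ᵢ + Σ P·[anion]ₒ)]
Numerator = 1×8.22 + 0.11×153 + 0.42×16.8 = 32.11
Denominator = 1×131 + 0.11×23.9 + 0.42×95.5 = 173.7
Vm = 61.3 · log₁₀(0.18479) = 61.3 × (-0.7333) = -44.95 mV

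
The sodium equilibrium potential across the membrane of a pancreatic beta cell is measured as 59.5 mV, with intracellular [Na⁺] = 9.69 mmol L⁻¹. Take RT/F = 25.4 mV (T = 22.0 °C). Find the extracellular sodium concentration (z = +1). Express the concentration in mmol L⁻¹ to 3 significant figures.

101 mmol L⁻¹

Nernst: E = (25.4/1) · ln([out]/[in]), so ln([out]/[in]) = 59.5 × 1 / 25.4 = 2.3425.
[out]/[in] = e^(2.3425) = 10.41.
[out] = 10.41 × 9.69 = 100.8 mmol L⁻¹.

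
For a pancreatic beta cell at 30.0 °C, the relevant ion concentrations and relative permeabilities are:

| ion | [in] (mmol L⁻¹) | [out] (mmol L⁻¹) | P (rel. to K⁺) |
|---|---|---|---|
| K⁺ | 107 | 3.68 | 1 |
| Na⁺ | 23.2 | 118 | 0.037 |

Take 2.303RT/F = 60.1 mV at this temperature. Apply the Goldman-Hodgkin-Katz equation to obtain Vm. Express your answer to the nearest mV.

Vm = 60.1 · log₁₀[(Σ P·[cation]ₒ + Σ P·[anion]ᵢ) / (Σ P·[cation]ᵢ + Σ P·[anion]ₒ)]
Numerator = 1×3.68 + 0.037×118 = 8.046
Denominator = 1×107 + 0.037×23.2 = 107.9
Vm = 60.1 · log₁₀(0.074598) = 60.1 × (-1.1273) = -67.75 mV

-68 mV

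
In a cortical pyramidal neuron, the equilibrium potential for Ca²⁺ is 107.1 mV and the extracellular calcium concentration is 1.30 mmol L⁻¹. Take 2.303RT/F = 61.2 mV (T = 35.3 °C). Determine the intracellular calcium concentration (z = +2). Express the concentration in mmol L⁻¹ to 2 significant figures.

Nernst: E = (61.2/2) · log₁₀([out]/[in]), so log₁₀([out]/[in]) = 107.1 × 2 / 61.2 = 3.5000.
[out]/[in] = 10^(3.5000) = 3162.
[in] = 1.30 / 3162 = 0.0004111 mmol L⁻¹.

0.00041 mmol L⁻¹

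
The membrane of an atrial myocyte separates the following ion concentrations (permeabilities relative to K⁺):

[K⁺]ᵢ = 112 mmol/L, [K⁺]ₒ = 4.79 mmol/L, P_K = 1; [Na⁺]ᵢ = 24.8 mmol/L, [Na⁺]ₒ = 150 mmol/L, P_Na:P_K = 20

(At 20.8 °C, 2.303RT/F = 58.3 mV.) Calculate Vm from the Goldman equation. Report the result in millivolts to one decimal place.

40.5 mV

Vm = 58.3 · log₁₀[(Σ P·[cation]ₒ + Σ P·[anion]ᵢ) / (Σ P·[cation]ᵢ + Σ P·[anion]ₒ)]
Numerator = 1×4.79 + 20×150 = 3005
Denominator = 1×112 + 20×24.8 = 608
Vm = 58.3 · log₁₀(4.9421) = 58.3 × (0.6939) = 40.45 mV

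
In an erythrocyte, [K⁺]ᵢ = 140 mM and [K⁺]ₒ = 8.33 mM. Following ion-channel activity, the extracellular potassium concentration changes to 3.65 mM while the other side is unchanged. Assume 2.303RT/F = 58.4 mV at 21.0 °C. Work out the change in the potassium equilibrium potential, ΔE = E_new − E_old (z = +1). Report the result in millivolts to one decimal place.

E_old = (58.4/1)·log₁₀(8.33/140) = -71.57 mV
E_new = (58.4/1)·log₁₀(3.65/140) = -92.50 mV
ΔE = -92.50 − (-71.57) = -20.93 mV

-20.9 mV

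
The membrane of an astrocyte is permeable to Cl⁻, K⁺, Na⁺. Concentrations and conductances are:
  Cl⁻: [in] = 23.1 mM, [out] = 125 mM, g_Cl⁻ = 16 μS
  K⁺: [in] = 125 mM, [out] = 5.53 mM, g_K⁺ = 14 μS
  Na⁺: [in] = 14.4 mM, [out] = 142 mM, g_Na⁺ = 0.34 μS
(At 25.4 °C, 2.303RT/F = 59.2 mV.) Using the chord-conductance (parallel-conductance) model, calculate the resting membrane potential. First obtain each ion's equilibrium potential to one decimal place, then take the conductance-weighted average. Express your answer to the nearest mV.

E_Cl⁻ = (59.2/-1)·log₁₀(125/23.1) = -43.4 mV
E_K⁺ = (59.2/1)·log₁₀(5.53/125) = -80.2 mV
E_Na⁺ = (59.2/1)·log₁₀(142/14.4) = 58.8 mV
Vm = (Σ gᵢEᵢ)/(Σ gᵢ) = (16·-43.4 + 14·-80.2 + 0.34·58.8) / (16 + 14 + 0.34)
= -1797.21 / 30.34 = -59.24 mV

-59 mV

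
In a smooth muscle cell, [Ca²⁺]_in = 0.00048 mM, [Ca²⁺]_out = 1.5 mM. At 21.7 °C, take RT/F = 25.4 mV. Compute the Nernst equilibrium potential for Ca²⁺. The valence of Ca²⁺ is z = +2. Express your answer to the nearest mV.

E = (25.4/z) · ln([Ca²⁺]_out/[Ca²⁺]_in) with z = +2.
= (25.4/2) · ln(1.5/0.00048) = 12.70 · ln(3125)
= 12.70 · (8.0472) = 102.20 mV

102 mV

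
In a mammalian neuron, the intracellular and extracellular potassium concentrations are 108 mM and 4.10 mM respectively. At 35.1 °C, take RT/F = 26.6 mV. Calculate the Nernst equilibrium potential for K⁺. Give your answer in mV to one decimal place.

-87.0 mV

E = (26.6/z) · ln([K⁺]_out/[K⁺]_in) with z = +1.
= (26.6/1) · ln(4.10/108) = 26.60 · ln(0.03796)
= 26.60 · (-3.2711) = -87.01 mV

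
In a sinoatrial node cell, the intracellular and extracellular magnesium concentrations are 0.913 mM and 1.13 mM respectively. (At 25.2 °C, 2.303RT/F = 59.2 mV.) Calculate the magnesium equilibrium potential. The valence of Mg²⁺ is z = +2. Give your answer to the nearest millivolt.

E = (59.2/z) · log₁₀([Mg²⁺]_out/[Mg²⁺]_in) with z = +2.
= (59.2/2) · log₁₀(1.13/0.913) = 29.60 · log₁₀(1.238)
= 29.60 · (0.0926) = 2.74 mV

3 mV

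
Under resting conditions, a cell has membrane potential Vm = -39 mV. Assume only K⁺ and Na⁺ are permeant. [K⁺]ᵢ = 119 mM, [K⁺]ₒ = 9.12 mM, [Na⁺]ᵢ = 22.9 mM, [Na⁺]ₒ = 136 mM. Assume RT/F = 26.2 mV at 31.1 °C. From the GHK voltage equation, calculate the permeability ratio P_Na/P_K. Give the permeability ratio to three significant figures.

0.136

Let α = P_Na/P_K. GHK: Vm = 26.2·ln[(Kₒ + α·Naₒ)/(Kᵢ + α·Naᵢ)].
e^(Vm/26.2) = e^(-39.0/26.2) = 0.2257
So 0.2257·(Kᵢ + α·Naᵢ) = Kₒ + α·Naₒ → α = (0.2257·119.0 − 9.12) / (136.0 − 0.2257·22.9)
α = (26.86 − 9.12) / (136.0 − 5.169) = 17.74/130.8 = 0.1356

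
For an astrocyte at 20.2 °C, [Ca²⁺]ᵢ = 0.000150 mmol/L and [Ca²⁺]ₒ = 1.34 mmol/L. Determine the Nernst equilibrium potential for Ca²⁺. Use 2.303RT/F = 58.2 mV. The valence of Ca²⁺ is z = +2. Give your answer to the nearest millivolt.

115 mV

E = (58.2/z) · log₁₀([Ca²⁺]_out/[Ca²⁺]_in) with z = +2.
= (58.2/2) · log₁₀(1.34/0.000150) = 29.10 · log₁₀(8933)
= 29.10 · (3.9510) = 114.97 mV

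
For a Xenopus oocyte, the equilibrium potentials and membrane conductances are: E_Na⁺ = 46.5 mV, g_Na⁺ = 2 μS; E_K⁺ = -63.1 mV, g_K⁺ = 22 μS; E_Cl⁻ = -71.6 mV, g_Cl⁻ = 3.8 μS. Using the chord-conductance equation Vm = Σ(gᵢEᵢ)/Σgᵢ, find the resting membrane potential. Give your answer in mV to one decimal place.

-56.4 mV

Σ gᵢEᵢ = 2·(46.5) + 22·(-63.1) + 3.8·(-71.6) = -1567.28
Σ gᵢ = 2 + 22 + 3.8 = 27.8
Vm = -1567.28 / 27.8 = -56.38 mV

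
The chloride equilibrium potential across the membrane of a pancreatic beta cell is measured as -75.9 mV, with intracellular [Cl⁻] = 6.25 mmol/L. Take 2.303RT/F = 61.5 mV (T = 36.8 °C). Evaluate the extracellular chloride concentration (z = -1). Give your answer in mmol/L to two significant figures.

Nernst: E = (61.5/-1) · log₁₀([out]/[in]), so log₁₀([out]/[in]) = -75.9 × -1 / 61.5 = 1.2341.
[out]/[in] = 10^(1.2341) = 17.15.
[out] = 17.15 × 6.25 = 107.2 mmol/L.

110 mmol/L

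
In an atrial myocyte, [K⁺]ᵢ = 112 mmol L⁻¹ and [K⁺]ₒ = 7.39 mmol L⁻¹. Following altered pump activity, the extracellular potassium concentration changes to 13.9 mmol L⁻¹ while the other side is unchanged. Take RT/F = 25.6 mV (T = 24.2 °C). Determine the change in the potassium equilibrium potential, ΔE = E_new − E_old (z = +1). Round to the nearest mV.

E_old = (25.6/1)·ln(7.39/112) = -69.59 mV
E_new = (25.6/1)·ln(13.9/112) = -53.42 mV
ΔE = -53.42 − (-69.59) = 16.17 mV

16 mV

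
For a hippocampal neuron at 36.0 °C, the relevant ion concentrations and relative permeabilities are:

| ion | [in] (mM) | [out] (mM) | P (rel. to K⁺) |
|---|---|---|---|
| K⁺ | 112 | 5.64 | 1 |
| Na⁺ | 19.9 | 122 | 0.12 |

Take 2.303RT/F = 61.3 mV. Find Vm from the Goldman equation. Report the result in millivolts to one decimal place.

Vm = 61.3 · log₁₀[(Σ P·[cation]ₒ + Σ P·[anion]ᵢ) / (Σ P·[cation]ᵢ + Σ P·[anion]ₒ)]
Numerator = 1×5.64 + 0.12×122 = 20.28
Denominator = 1×112 + 0.12×19.9 = 114.4
Vm = 61.3 · log₁₀(0.17729) = 61.3 × (-0.7513) = -46.06 mV

-46.1 mV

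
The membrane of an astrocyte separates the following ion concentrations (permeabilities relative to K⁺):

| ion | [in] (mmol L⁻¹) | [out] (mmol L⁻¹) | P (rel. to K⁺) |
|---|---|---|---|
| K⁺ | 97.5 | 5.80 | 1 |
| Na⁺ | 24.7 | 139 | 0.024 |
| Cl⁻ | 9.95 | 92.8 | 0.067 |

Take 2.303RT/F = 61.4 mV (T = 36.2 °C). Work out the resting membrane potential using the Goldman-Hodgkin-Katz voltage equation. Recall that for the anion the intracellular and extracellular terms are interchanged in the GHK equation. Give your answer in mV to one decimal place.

-63.1 mV

Vm = 61.4 · log₁₀[(Σ P·[cation]ₒ + Σ P·[anion]ᵢ) / (Σ P·[cation]ᵢ + Σ P·[anion]ₒ)]
Numerator = 1×5.80 + 0.024×139 + 0.067×9.95 = 9.803
Denominator = 1×97.5 + 0.024×24.7 + 0.067×92.8 = 104.3
Vm = 61.4 · log₁₀(0.093976) = 61.4 × (-1.0270) = -63.06 mV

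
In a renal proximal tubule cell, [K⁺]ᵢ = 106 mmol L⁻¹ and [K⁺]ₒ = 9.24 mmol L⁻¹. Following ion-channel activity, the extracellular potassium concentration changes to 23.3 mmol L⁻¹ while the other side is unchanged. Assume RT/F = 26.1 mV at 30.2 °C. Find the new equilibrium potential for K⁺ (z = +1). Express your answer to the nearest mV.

-40 mV

After the shift: [K⁺]_out = 23.3, [K⁺]_in = 106 mmol L⁻¹.
E_new = (26.1/1)·ln(23.3/106) = 26.10 · (-1.5150) = -39.54 mV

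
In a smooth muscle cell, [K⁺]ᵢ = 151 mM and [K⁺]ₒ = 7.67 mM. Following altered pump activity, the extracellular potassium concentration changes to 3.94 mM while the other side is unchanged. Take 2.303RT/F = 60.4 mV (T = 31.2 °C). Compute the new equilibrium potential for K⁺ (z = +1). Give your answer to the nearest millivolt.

-96 mV

After the shift: [K⁺]_out = 3.94, [K⁺]_in = 151 mM.
E_new = (60.4/1)·log₁₀(3.94/151) = 60.40 · (-1.5835) = -95.64 mV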